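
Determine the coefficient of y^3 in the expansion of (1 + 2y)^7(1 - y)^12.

Coefficient of y^3 = Σ_{j} C(7,j)·2^j·C(12,3-j)·(-1)^(3-j) for j from 0 to 3.
= (-220) + 924 + (-1008) + 280 = -24.

-24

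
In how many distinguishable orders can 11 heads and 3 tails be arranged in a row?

364

Choose positions for the heads: C(14,11) = 364.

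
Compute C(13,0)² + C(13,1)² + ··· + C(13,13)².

10400600

By Vandermonde's identity, Σ C(13,j)² = C(26,13) = 10400600.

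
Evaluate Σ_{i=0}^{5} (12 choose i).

1586

1 + 12 + 66 + 220 + 495 + 792 = 1586.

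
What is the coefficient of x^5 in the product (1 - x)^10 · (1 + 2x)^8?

420

Coefficient of x^5 = Σ_{j} C(10,j)·(-1)^j·C(8,5-j)·2^(5-j) for j from 0 to 5.
= 1792 + (-11200) + 20160 + (-13440) + 3360 + (-252) = 420.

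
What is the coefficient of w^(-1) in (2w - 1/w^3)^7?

General term: C(7,j)·(2w)^j·(-1/w^3)^(7-j), with w-exponent 1j − 3(7−j) = 4j − 21.
Set 4j − 21 = -1: j = 5.
C(7,5) = 21; 2^5 = 32; (-1)^2 = 1.
Coefficient = 21 · 32 · 1 = 672.

672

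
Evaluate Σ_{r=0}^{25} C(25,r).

33554432

Setting x = 1 in (1+x)^25 gives Σ C(25,r) = 2^25 = 33554432.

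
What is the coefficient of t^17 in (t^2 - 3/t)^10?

General term: C(10,j)·(t^2)^j·(-3/t)^(10-j), with t-exponent 2j − 1(10−j) = 3j − 10.
Set 3j − 10 = 17: j = 9.
C(10,9) = 10; 1^9 = 1; (-3)^1 = -3.
Coefficient = 10 · 1 · (-3) = -30.

-30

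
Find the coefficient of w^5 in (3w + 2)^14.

The general term is C(14,j)·(3w)^j·(2)^(14-j); the w^5 term has j = 5.
C(14,5) = 2002.
Coefficient = C(14,5) · 3^5 · 2^9 = 2002 · 243 · 512 = 249080832.

249080832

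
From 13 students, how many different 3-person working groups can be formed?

286

This is C(13,3) = 286.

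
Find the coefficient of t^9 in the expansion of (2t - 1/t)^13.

General term: C(13,j)·(2t)^j·(-1/t)^(13-j), with t-exponent 1j − 1(13−j) = 2j − 13.
Set 2j − 13 = 9: j = 11.
C(13,11) = 78; 2^11 = 2048; (-1)^2 = 1.
Coefficient = 78 · 2048 · 1 = 159744.

159744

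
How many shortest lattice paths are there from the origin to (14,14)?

Each path is a sequence of 28 steps with 14 rights: C(28,14) = 40116600.

40116600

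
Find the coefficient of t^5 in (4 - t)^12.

The general term is C(12,j)·(4)^j·(-t)^(12-j); the t^5 term has j = 7.
C(12,7) = 792.
Coefficient = C(12,7) · 4^7 · (-1)^5 = 792 · 16384 · (-1) = -12976128.

-12976128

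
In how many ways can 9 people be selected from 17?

24310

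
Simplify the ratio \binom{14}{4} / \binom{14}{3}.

C(n,k+1)/C(n,k) = (n−k)/(k+1) = (14−3)/(3+1) = 11/4.

11/4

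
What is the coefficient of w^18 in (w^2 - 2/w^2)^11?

General term: C(11,j)·(w^2)^j·(-2/w^2)^(11-j), with w-exponent 2j − 2(11−j) = 4j − 22.
Set 4j − 22 = 18: j = 10.
C(11,10) = 11; 1^10 = 1; (-2)^1 = -2.
Coefficient = 11 · 1 · (-2) = -22.

-22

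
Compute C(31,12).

C(31,12) = (31·30·29·28·27·26·25·24·23·22·21·20) / 12! = 67596957267840000 / 479001600 = 141120525.

141120525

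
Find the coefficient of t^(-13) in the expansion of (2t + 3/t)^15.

143489070

General term: C(15,j)·(2t)^j·(3/t)^(15-j), with t-exponent 1j − 1(15−j) = 2j − 15.
Set 2j − 15 = -13: j = 1.
C(15,1) = 15; 2^1 = 2; 3^14 = 4782969.
Coefficient = 15 · 2 · 4782969 = 143489070.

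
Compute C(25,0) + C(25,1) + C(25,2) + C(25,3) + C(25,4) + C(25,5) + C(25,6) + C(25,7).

1 + 25 + 300 + 2300 + 12650 + 53130 + 177100 + 480700 = 726206.

726206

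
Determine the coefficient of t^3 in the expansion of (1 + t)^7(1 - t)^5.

-10

Coefficient of t^3 = Σ_{j} C(7,j)·1^j·C(5,3-j)·(-1)^(3-j) for j from 0 to 3.
= (-10) + 70 + (-105) + 35 = -10.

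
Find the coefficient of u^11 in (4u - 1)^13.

327155712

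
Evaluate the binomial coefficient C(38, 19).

C(38,19) = (38·37·36·35·34·33·32·31·30·29·28·27·26·25·24·23·22·21·20) / 19! = 4299578163927654889881600000 / 121645100408832000 = 35345263800.

35345263800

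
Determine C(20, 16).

4845

C(20,16) = C(20,4) by symmetry.
C(20,4) = (20·19·18·17) / 4! = 116280 / 24 = 4845.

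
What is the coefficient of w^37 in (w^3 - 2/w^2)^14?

-28

General term: C(14,j)·(w^3)^j·(-2/w^2)^(14-j), with w-exponent 3j − 2(14−j) = 5j − 28.
Set 5j − 28 = 37: j = 13.
C(14,13) = 14; 1^13 = 1; (-2)^1 = -2.
Coefficient = 14 · 1 · (-2) = -28.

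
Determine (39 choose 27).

3910797436

C(39,27) = C(39,12) by symmetry.
C(39,12) = (39·38·37·36·35·34·33·32·31·30·29·28) / 12! = 1873278229119897600 / 479001600 = 3910797436.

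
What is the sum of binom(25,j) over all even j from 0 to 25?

16777216

Half of (1+1)^25 + (1−1)^25 gives the even-index sum: 2^24 = 16777216.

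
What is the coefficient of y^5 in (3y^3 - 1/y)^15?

General term: C(15,j)·(3y^3)^j·(-1/y)^(15-j), with y-exponent 3j − 1(15−j) = 4j − 15.
Set 4j − 15 = 5: j = 5.
C(15,5) = 3003; 3^5 = 243; (-1)^10 = 1.
Coefficient = 3003 · 243 · 1 = 729729.

729729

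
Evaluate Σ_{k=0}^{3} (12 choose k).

299

1 + 12 + 66 + 220 = 299.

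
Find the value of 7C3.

C(7,3) = (7·6·5) / 3! = 210 / 6 = 35.

35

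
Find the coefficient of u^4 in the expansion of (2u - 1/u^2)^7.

-448

General term: C(7,j)·(2u)^j·(-1/u^2)^(7-j), with u-exponent 1j − 2(7−j) = 3j − 14.
Set 3j − 14 = 4: j = 6.
C(7,6) = 7; 2^6 = 64; (-1)^1 = -1.
Coefficient = 7 · 64 · (-1) = -448.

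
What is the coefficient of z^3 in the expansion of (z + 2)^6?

160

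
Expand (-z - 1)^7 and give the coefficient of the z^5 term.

-21

The general term is C(7,j)·(-z)^j·(-1)^(7-j); the z^5 term has j = 5.
C(7,5) = 21.
Coefficient = C(7,5) · (-1)^5 = 21 · (-1) = -21.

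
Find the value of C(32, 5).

201376

C(32,5) = (32·31·30·29·28) / 5! = 24165120 / 120 = 201376.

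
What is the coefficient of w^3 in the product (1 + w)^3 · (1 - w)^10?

-14

Coefficient of w^3 = Σ_{j} C(3,j)·1^j·C(10,3-j)·(-1)^(3-j) for j from 0 to 3.
= (-120) + 135 + (-30) + 1 = -14.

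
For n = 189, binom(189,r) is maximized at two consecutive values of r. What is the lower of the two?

For odd n = 189, C(189,r) peaks at r = (n−1)/2 and (n+1)/2; the lower is 94.

94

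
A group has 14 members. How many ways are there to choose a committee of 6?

This is C(14,6) = 3003.

3003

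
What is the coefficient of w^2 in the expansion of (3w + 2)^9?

41472

The general term is C(9,j)·(3w)^j·(2)^(9-j); the w^2 term has j = 2.
C(9,2) = 36.
Coefficient = C(9,2) · 3^2 · 2^7 = 36 · 9 · 128 = 41472.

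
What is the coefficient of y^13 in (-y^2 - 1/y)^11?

General term: C(11,j)·(-y^2)^j·(-1/y)^(11-j), with y-exponent 2j − 1(11−j) = 3j − 11.
Set 3j − 11 = 13: j = 8.
C(11,8) = 165; (-1)^8 = 1; (-1)^3 = -1.
Coefficient = 165 · 1 · (-1) = -165.

-165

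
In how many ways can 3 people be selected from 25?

This is C(25,3) = 2300.

2300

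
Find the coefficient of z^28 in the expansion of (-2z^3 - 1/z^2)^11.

-11264

General term: C(11,j)·(-2z^3)^j·(-1/z^2)^(11-j), with z-exponent 3j − 2(11−j) = 5j − 22.
Set 5j − 22 = 28: j = 10.
C(11,10) = 11; (-2)^10 = 1024; (-1)^1 = -1.
Coefficient = 11 · 1024 · (-1) = -11264.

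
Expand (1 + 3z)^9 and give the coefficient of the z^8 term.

59049

The general term is C(9,j)·(1)^j·(3z)^(9-j); the z^8 term has j = 1.
C(9,1) = 9.
Coefficient = C(9,1) · 3^8 = 9 · 6561 = 59049.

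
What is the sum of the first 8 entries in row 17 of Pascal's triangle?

1 + 17 + 136 + 680 + 2380 + 6188 + 12376 + 19448 = 41226.

41226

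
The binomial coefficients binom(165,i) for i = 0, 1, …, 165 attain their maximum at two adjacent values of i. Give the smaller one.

For odd n = 165, C(165,i) peaks at i = (n−1)/2 and (n+1)/2; the smaller is 82.

82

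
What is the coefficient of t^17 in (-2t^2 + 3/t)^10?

-15360

General term: C(10,j)·(-2t^2)^j·(3/t)^(10-j), with t-exponent 2j − 1(10−j) = 3j − 10.
Set 3j − 10 = 17: j = 9.
C(10,9) = 10; (-2)^9 = -512; 3^1 = 3.
Coefficient = 10 · (-512) · 3 = -15360.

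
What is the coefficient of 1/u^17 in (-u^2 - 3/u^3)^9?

General term: C(9,j)·(-u^2)^j·(-3/u^3)^(9-j), with u-exponent 2j − 3(9−j) = 5j − 27.
Set 5j − 27 = -17: j = 2.
C(9,2) = 36; (-1)^2 = 1; (-3)^7 = -2187.
Coefficient = 36 · 1 · (-2187) = -78732.

-78732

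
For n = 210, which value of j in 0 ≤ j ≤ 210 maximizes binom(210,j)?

C(210,j) is maximized at j = 210/2 = 105.

105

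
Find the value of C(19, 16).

969

C(19,16) = C(19,3) by symmetry.
C(19,3) = (19·18·17) / 3! = 5814 / 6 = 969.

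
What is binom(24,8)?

735471

C(24,8) = (24·23·22·21·20·19·18·17) / 8! = 29654190720 / 40320 = 735471.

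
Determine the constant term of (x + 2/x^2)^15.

96096

General term: C(15,j)·(x)^j·(2/x^2)^(15-j), with x-exponent 1j − 2(15−j) = 3j − 30.
Set 3j − 30 = 0: j = 10.
C(15,10) = 3003; 1^10 = 1; 2^5 = 32.
Coefficient = 3003 · 1 · 32 = 96096.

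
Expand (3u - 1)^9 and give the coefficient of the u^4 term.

-10206

The general term is C(9,j)·(3u)^j·(-1)^(9-j); the u^4 term has j = 4.
C(9,4) = 126.
Coefficient = C(9,4) · 3^4 · (-1)^5 = 126 · 81 · (-1) = -10206.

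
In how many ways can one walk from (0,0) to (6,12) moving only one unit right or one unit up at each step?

Each path is a sequence of 18 steps with 6 rights: C(18,6) = 18564.

18564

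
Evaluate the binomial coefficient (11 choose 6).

462

C(11,6) = C(11,5) by symmetry.
C(11,5) = (11·10·9·8·7) / 5! = 55440 / 120 = 462.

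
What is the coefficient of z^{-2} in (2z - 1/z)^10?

3360

General term: C(10,j)·(2z)^j·(-1/z)^(10-j), with z-exponent 1j − 1(10−j) = 2j − 10.
Set 2j − 10 = -2: j = 4.
C(10,4) = 210; 2^4 = 16; (-1)^6 = 1.
Coefficient = 210 · 16 · 1 = 3360.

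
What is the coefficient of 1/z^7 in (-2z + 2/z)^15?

44728320

General term: C(15,j)·(-2z)^j·(2/z)^(15-j), with z-exponent 1j − 1(15−j) = 2j − 15.
Set 2j − 15 = -7: j = 4.
C(15,4) = 1365; (-2)^4 = 16; 2^11 = 2048.
Coefficient = 1365 · 16 · 2048 = 44728320.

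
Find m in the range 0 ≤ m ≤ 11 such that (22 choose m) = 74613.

C(22,m) increases on 0 ≤ m ≤ 11. C(22,5) = 26334 and C(22,6) = 74613, so m = 6.

6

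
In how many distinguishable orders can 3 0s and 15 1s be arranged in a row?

816

Choose positions for the 0s: C(18,3) = 816.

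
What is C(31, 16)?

C(31,16) = C(31,15) by symmetry.
C(31,15) = (31·30·29·28·27·26·25·24·23·22·21·20·19·18·17) / 15! = 393008709555221760000 / 1307674368000 = 300540195.

300540195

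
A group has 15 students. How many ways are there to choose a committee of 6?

This is C(15,6) = 5005.

5005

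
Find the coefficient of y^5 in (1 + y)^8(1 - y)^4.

8

Coefficient of y^5 = Σ_{j} C(8,j)·1^j·C(4,5-j)·(-1)^(5-j) for j from 1 to 5.
= 8 + (-112) + 336 + (-280) + 56 = 8.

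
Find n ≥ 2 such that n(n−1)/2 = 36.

9

n(n−1)/2 = 36 ⇒ n(n−1) = 72. Since 9·8 = 72, n = 9.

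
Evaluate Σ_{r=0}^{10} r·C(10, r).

5120

Differentiating (1+x)^10 and setting x=1: Σ r·C(10,r) = 10·2^9 = 5120.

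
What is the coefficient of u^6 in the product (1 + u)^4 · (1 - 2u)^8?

-336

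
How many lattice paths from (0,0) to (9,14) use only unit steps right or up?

817190

Each path is a sequence of 23 steps with 9 rights: C(23,9) = 817190.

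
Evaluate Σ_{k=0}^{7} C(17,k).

1 + 17 + 136 + 680 + 2380 + 6188 + 12376 + 19448 = 41226.

41226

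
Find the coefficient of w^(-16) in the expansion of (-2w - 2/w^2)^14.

General term: C(14,j)·(-2w)^j·(-2/w^2)^(14-j), with w-exponent 1j − 2(14−j) = 3j − 28.
Set 3j − 28 = -16: j = 4.
C(14,4) = 1001; (-2)^4 = 16; (-2)^10 = 1024.
Coefficient = 1001 · 16 · 1024 = 16400384.

16400384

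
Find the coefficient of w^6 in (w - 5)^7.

-35

The general term is C(7,j)·(w)^j·(-5)^(7-j); the w^6 term has j = 6.
C(7,6) = 7.
Coefficient = C(7,6) · (-5)^1 = 7 · (-5) = -35.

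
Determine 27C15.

17383860

C(27,15) = C(27,12) by symmetry.
C(27,12) = (27·26·25·24·23·22·21·20·19·18·17·16) / 12! = 8326896754176000 / 479001600 = 17383860.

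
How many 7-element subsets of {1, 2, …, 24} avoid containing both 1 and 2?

All 7-subsets: C(24,7) = 346104. Those containing both fixed elements: C(22,5) = 26334.
346104 − 26334 = 319770.

319770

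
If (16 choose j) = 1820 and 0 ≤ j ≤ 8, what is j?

C(16,j) increases on 0 ≤ j ≤ 8. C(16,3) = 560 and C(16,4) = 1820, so j = 4.

4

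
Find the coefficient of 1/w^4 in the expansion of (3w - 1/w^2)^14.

19702683

General term: C(14,j)·(3w)^j·(-1/w^2)^(14-j), with w-exponent 1j − 2(14−j) = 3j − 28.
Set 3j − 28 = -4: j = 8.
C(14,8) = 3003; 3^8 = 6561; (-1)^6 = 1.
Coefficient = 3003 · 6561 · 1 = 19702683.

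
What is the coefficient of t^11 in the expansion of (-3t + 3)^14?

-1741000716

The general term is C(14,j)·(-3t)^j·(3)^(14-j); the t^11 term has j = 11.
C(14,11) = 364.
Coefficient = C(14,11) · (-3)^11 · 3^3 = 364 · (-177147) · 27 = -1741000716.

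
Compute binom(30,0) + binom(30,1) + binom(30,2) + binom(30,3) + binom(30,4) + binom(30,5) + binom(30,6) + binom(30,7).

2804012

1 + 30 + 435 + 4060 + 27405 + 142506 + 593775 + 2035800 = 2804012.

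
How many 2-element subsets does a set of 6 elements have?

C(6,2) = (6·5) / 2! = 30 / 2 = 15.

15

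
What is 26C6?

230230

C(26,6) = (26·25·24·23·22·21) / 6! = 165765600 / 720 = 230230.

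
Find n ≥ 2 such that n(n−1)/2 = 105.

15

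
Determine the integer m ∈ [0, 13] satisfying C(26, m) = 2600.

C(26,m) increases on 0 ≤ m ≤ 13. C(26,2) = 325 and C(26,3) = 2600, so m = 3.

3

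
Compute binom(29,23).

475020

C(29,23) = C(29,6) by symmetry.
C(29,6) = (29·28·27·26·25·24) / 6! = 342014400 / 720 = 475020.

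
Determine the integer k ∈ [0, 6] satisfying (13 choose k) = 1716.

6

C(13,k) increases on 0 ≤ k ≤ 6. C(13,5) = 1287 and C(13,6) = 1716, so k = 6.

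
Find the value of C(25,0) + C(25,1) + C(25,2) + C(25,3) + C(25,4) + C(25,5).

1 + 25 + 300 + 2300 + 12650 + 53130 = 68406.

68406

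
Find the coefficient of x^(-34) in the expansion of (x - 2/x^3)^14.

General term: C(14,j)·(x)^j·(-2/x^3)^(14-j), with x-exponent 1j − 3(14−j) = 4j − 42.
Set 4j − 42 = -34: j = 2.
C(14,2) = 91; 1^2 = 1; (-2)^12 = 4096.
Coefficient = 91 · 1 · 4096 = 372736.

372736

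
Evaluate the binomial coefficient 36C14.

3796297200

C(36,14) = (36·35·34·33·32·31·30·29·28·27·26·25·24·23) / 14! = 330954702783344640000 / 87178291200 = 3796297200.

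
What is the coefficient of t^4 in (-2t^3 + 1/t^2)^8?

1120

General term: C(8,j)·(-2t^3)^j·(1/t^2)^(8-j), with t-exponent 3j − 2(8−j) = 5j − 16.
Set 5j − 16 = 4: j = 4.
C(8,4) = 70; (-2)^4 = 16; 1^4 = 1.
Coefficient = 70 · 16 · 1 = 1120.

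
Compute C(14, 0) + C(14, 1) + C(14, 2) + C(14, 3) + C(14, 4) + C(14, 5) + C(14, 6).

1 + 14 + 91 + 364 + 1001 + 2002 + 3003 = 6476.

6476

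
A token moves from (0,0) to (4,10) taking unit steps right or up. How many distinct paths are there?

1001

Each path is a sequence of 14 steps with 4 rights: C(14,4) = 1001.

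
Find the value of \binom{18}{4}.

C(18,4) = (18·17·16·15) / 4! = 73440 / 24 = 3060.

3060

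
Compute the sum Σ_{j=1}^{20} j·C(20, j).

10485760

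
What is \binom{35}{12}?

C(35,12) = (35·34·33·32·31·30·29·28·27·26·25·24) / 12! = 399703747322880000 / 479001600 = 834451800.

834451800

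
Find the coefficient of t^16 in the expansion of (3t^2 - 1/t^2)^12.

3897234

General term: C(12,j)·(3t^2)^j·(-1/t^2)^(12-j), with t-exponent 2j − 2(12−j) = 4j − 24.
Set 4j − 24 = 16: j = 10.
C(12,10) = 66; 3^10 = 59049; (-1)^2 = 1.
Coefficient = 66 · 59049 · 1 = 3897234.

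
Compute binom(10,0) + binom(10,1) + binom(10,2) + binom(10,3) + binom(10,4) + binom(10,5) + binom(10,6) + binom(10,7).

1 + 10 + 45 + 120 + 210 + 252 + 210 + 120 = 968.

968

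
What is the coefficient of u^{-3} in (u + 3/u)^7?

5103

General term: C(7,j)·(u)^j·(3/u)^(7-j), with u-exponent 1j − 1(7−j) = 2j − 7.
Set 2j − 7 = -3: j = 2.
C(7,2) = 21; 1^2 = 1; 3^5 = 243.
Coefficient = 21 · 1 · 243 = 5103.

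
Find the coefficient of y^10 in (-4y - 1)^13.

-299892736

The general term is C(13,j)·(-4y)^j·(-1)^(13-j); the y^10 term has j = 10.
C(13,10) = 286.
Coefficient = C(13,10) · (-4)^10 · (-1)^3 = 286 · 1048576 · (-1) = -299892736.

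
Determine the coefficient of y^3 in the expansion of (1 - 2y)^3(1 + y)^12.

-40

Coefficient of y^3 = Σ_{j} C(3,j)·(-2)^j·C(12,3-j)·1^(3-j) for j from 0 to 3.
= 220 + (-396) + 144 + (-8) = -40.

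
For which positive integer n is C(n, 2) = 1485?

55

n(n−1)/2 = 1485 ⇒ n(n−1) = 2970. Since 55·54 = 2970, n = 55.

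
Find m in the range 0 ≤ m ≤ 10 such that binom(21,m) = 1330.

3

C(21,m) increases on 0 ≤ m ≤ 10. C(21,2) = 210 and C(21,3) = 1330, so m = 3.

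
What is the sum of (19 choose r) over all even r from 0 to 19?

Half of (1+1)^19 + (1−1)^19 gives the even-index sum: 2^18 = 262144.

262144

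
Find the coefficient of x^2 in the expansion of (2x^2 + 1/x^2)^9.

4032

General term: C(9,j)·(2x^2)^j·(1/x^2)^(9-j), with x-exponent 2j − 2(9−j) = 4j − 18.
Set 4j − 18 = 2: j = 5.
C(9,5) = 126; 2^5 = 32; 1^4 = 1.
Coefficient = 126 · 32 · 1 = 4032.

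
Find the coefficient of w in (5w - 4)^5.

The general term is C(5,j)·(5w)^j·(-4)^(5-j); the w^1 term has j = 1.
C(5,1) = 5.
Coefficient = C(5,1) · 5^1 · (-4)^4 = 5 · 5 · 256 = 6400.

6400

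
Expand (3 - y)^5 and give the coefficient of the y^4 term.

15

The general term is C(5,j)·(3)^j·(-y)^(5-j); the y^4 term has j = 1.
C(5,1) = 5.
Coefficient = C(5,1) · 3^1 = 5 · 3 = 15.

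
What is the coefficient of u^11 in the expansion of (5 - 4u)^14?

-190840832000

The general term is C(14,j)·(5)^j·(-4u)^(14-j); the u^11 term has j = 3.
C(14,3) = 364.
Coefficient = C(14,3) · 5^3 · (-4)^11 = 364 · 125 · (-4194304) = -190840832000.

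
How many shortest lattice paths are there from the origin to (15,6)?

54264

Each path is a sequence of 21 steps with 15 rights: C(21,15) = 54264.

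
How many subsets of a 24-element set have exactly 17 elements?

346104

Choose the 17 positions: C(24,17) = 346104.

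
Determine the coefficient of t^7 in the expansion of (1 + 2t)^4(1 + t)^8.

4712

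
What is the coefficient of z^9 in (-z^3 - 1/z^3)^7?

General term: C(7,j)·(-z^3)^j·(-1/z^3)^(7-j), with z-exponent 3j − 3(7−j) = 6j − 21.
Set 6j − 21 = 9: j = 5.
C(7,5) = 21; (-1)^5 = -1; (-1)^2 = 1.
Coefficient = 21 · (-1) · 1 = -21.

-21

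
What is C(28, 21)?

C(28,21) = C(28,7) by symmetry.
C(28,7) = (28·27·26·25·24·23·22) / 7! = 5967561600 / 5040 = 1184040.

1184040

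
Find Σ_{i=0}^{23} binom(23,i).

Setting x = 1 in (1+x)^23 gives Σ C(23,i) = 2^23 = 8388608.

8388608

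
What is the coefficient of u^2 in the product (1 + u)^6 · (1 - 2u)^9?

51

Coefficient of u^2 = Σ_{j} C(6,j)·1^j·C(9,2-j)·(-2)^(2-j) for j from 0 to 2.
= 144 + (-108) + 15 = 51.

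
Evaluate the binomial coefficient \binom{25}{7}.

C(25,7) = (25·24·23·22·21·20·19) / 7! = 2422728000 / 5040 = 480700.

480700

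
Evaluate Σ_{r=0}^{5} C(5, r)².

Σ C(5,r)² is the coefficient of x^5 in (1+x)^5(1+x)^5 = (1+x)^10, i.e. C(10,5) = 252.

252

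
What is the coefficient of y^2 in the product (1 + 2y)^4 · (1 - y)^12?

Coefficient of y^2 = Σ_{j} C(4,j)·2^j·C(12,2-j)·(-1)^(2-j) for j from 0 to 2.
= 66 + (-96) + 24 = -6.

-6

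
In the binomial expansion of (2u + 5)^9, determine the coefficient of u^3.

10500000

The general term is C(9,j)·(2u)^j·(5)^(9-j); the u^3 term has j = 3.
C(9,3) = 84.
Coefficient = C(9,3) · 2^3 · 5^6 = 84 · 8 · 15625 = 10500000.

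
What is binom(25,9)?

2042975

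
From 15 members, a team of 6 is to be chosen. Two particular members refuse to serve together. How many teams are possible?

4290

All 6-subsets: C(15,6) = 5005. Those containing both fixed elements: C(13,4) = 715.
5005 − 715 = 4290.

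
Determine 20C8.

125970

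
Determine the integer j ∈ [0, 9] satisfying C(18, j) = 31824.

C(18,j) increases on 0 ≤ j ≤ 9. C(18,6) = 18564 and C(18,7) = 31824, so j = 7.

7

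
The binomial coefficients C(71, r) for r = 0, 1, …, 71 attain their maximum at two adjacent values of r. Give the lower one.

For odd n = 71, C(71,r) peaks at r = (n−1)/2 and (n+1)/2; the lower is 35.

35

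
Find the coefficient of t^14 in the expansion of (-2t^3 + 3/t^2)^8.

16128

General term: C(8,j)·(-2t^3)^j·(3/t^2)^(8-j), with t-exponent 3j − 2(8−j) = 5j − 16.
Set 5j − 16 = 14: j = 6.
C(8,6) = 28; (-2)^6 = 64; 3^2 = 9.
Coefficient = 28 · 64 · 9 = 16128.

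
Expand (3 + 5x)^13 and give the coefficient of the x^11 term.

The general term is C(13,j)·(3)^j·(5x)^(13-j); the x^11 term has j = 2.
C(13,2) = 78.
Coefficient = C(13,2) · 3^2 · 5^11 = 78 · 9 · 48828125 = 34277343750.

34277343750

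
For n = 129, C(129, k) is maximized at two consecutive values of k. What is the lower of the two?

For odd n = 129, C(129,k) peaks at k = (n−1)/2 and (n+1)/2; the lower is 64.

64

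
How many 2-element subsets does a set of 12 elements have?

66

C(12,2) = (12·11) / 2! = 132 / 2 = 66.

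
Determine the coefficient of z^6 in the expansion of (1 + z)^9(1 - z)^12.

Coefficient of z^6 = Σ_{j} C(9,j)·1^j·C(12,6-j)·(-1)^(6-j) for j from 0 to 6.
= 924 + (-7128) + 17820 + (-18480) + 8316 + (-1512) + 84 = 24.

24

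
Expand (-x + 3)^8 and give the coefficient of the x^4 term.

5670

The general term is C(8,j)·(-x)^j·(3)^(8-j); the x^4 term has j = 4.
C(8,4) = 70.
Coefficient = C(8,4) · 3^4 = 70 · 81 = 5670.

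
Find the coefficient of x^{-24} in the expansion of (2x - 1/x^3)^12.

General term: C(12,j)·(2x)^j·(-1/x^3)^(12-j), with x-exponent 1j − 3(12−j) = 4j − 36.
Set 4j − 36 = -24: j = 3.
C(12,3) = 220; 2^3 = 8; (-1)^9 = -1.
Coefficient = 220 · 8 · (-1) = -1760.

-1760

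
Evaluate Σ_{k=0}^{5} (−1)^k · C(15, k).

The partial alternating sum Σ_{k=0}^{5} (−1)^k C(15,k) = (−1)^5 C(14,5) = -2002.

-2002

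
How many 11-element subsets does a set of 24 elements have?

2496144

C(24,11) = (24·23·22·21·20·19·18·17·16·15·14) / 11! = 99638080819200 / 39916800 = 2496144.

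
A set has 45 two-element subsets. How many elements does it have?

10

n(n−1)/2 = 45 ⇒ n(n−1) = 90. Since 10·9 = 90, n = 10.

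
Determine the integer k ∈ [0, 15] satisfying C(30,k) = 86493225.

12

C(30,k) increases on 0 ≤ k ≤ 15. C(30,11) = 54627300 and C(30,12) = 86493225, so k = 12.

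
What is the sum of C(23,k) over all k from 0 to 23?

8388608

The entries of row 23 sum to 2^23 = 8388608.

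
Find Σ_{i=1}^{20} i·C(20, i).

Since i·C(20,i) = 20·C(19,i−1), the sum is 20·2^19 = 20·524288 = 10485760.

10485760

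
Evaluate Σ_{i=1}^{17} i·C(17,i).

1114112

Since i·C(17,i) = 17·C(16,i−1), the sum is 17·2^16 = 17·65536 = 1114112.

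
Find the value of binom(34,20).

C(34,20) = C(34,14) by symmetry.
C(34,14) = (34·33·32·31·30·29·28·27·26·25·24·23·22·21) / 14! = 121350057687226368000 / 87178291200 = 1391975640.

1391975640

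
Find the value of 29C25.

C(29,25) = C(29,4) by symmetry.
C(29,4) = (29·28·27·26) / 4! = 570024 / 24 = 23751.

23751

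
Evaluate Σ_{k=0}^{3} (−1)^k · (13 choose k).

-220

The partial alternating sum Σ_{k=0}^{3} (−1)^k C(13,k) = (−1)^3 C(12,3) = -220.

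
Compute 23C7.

C(23,7) = (23·22·21·20·19·18·17) / 7! = 1235591280 / 5040 = 245157.

245157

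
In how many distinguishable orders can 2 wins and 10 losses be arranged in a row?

Choose positions for the wins: C(12,2) = 66.

66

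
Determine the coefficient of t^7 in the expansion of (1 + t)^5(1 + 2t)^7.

16172

Coefficient of t^7 = Σ_{j} C(5,j)·1^j·C(7,7-j)·2^(7-j) for j from 0 to 5.
= 128 + 2240 + 6720 + 5600 + 1400 + 84 = 16172.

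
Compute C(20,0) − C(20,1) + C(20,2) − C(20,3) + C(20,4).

The partial alternating sum Σ_{k=0}^{4} (−1)^k C(20,k) = (−1)^4 C(19,4) = 3876.

3876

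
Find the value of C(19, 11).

75582

C(19,11) = C(19,8) by symmetry.
C(19,8) = (19·18·17·16·15·14·13·12) / 8! = 3047466240 / 40320 = 75582.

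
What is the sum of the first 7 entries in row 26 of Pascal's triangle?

1 + 26 + 325 + 2600 + 14950 + 65780 + 230230 = 313912.

313912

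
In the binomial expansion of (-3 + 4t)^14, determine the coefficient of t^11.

-41221619712

The general term is C(14,j)·(-3)^j·(4t)^(14-j); the t^11 term has j = 3.
C(14,3) = 364.
Coefficient = C(14,3) · (-3)^3 · 4^11 = 364 · (-27) · 4194304 = -41221619712.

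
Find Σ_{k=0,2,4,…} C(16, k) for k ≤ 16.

32768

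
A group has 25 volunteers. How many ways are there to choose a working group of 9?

2042975

This is C(25,9) = 2042975.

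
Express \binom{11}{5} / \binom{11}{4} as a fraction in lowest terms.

7/5

C(n,k+1)/C(n,k) = (n−k)/(k+1) = (11−4)/(4+1) = 7/5.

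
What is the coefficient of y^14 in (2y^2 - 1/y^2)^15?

General term: C(15,j)·(2y^2)^j·(-1/y^2)^(15-j), with y-exponent 2j − 2(15−j) = 4j − 30.
Set 4j − 30 = 14: j = 11.
C(15,11) = 1365; 2^11 = 2048; (-1)^4 = 1.
Coefficient = 1365 · 2048 · 1 = 2795520.

2795520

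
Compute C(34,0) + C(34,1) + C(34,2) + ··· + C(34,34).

The entries of row 34 sum to 2^34 = 17179869184.

17179869184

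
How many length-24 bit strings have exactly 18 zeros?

Choose the 18 positions: C(24,18) = 134596.

134596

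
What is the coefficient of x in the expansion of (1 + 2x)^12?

24

The general term is C(12,j)·(1)^j·(2x)^(12-j); the x^1 term has j = 11.
C(12,11) = 12.
Coefficient = C(12,11) · 2^1 = 12 · 2 = 24.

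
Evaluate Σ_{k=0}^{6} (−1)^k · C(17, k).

8008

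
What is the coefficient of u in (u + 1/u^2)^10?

General term: C(10,j)·(u)^j·(1/u^2)^(10-j), with u-exponent 1j − 2(10−j) = 3j − 20.
Set 3j − 20 = 1: j = 7.
C(10,7) = 120; 1^7 = 1; 1^3 = 1.
Coefficient = 120 · 1 · 1 = 120.

120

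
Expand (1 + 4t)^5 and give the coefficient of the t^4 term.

1280

The general term is C(5,j)·(1)^j·(4t)^(5-j); the t^4 term has j = 1.
C(5,1) = 5.
Coefficient = C(5,1) · 4^4 = 5 · 256 = 1280.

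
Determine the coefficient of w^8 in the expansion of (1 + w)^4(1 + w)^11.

6435

(1 + w)^4(1 + w)^11 = (1 + w)^15, so the coefficient of w^8 is C(15,8)·1^8 = 6435·1 = 6435.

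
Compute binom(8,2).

28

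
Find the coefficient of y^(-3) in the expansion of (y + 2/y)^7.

General term: C(7,j)·(y)^j·(2/y)^(7-j), with y-exponent 1j − 1(7−j) = 2j − 7.
Set 2j − 7 = -3: j = 2.
C(7,2) = 21; 1^2 = 1; 2^5 = 32.
Coefficient = 21 · 1 · 32 = 672.

672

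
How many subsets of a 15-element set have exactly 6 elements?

5005

Choose the 6 positions: C(15,6) = 5005.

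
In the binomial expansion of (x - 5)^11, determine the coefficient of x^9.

The general term is C(11,j)·(x)^j·(-5)^(11-j); the x^9 term has j = 9.
C(11,9) = 55.
Coefficient = C(11,9) · (-5)^2 = 55 · 25 = 1375.

1375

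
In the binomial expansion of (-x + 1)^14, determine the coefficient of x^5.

The general term is C(14,j)·(-x)^j·(1)^(14-j); the x^5 term has j = 5.
C(14,5) = 2002.
Coefficient = C(14,5) · (-1)^5 = 2002 · (-1) = -2002.

-2002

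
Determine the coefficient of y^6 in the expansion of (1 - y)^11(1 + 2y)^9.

Coefficient of y^6 = Σ_{j} C(11,j)·(-1)^j·C(9,6-j)·2^(6-j) for j from 0 to 6.
= 5376 + (-44352) + 110880 + (-110880) + 47520 + (-8316) + 462 = 690.

690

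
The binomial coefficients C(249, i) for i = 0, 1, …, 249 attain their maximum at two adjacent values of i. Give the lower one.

For odd n = 249, C(249,i) peaks at i = (n−1)/2 and (n+1)/2; the lower is 124.

124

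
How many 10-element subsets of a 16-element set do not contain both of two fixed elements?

5005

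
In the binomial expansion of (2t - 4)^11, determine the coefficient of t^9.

450560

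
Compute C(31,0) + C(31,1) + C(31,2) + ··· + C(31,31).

The entries of row 31 sum to 2^31 = 2147483648.

2147483648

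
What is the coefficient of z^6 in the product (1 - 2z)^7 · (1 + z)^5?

294

Coefficient of z^6 = Σ_{j} C(7,j)·(-2)^j·C(5,6-j)·1^(6-j) for j from 1 to 6.
= (-14) + 420 + (-2800) + 5600 + (-3360) + 448 = 294.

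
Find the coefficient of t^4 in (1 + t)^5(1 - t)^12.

-60

Coefficient of t^4 = Σ_{j} C(5,j)·1^j·C(12,4-j)·(-1)^(4-j) for j from 0 to 4.
= 495 + (-1100) + 660 + (-120) + 5 = -60.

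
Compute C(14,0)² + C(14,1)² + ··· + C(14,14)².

Σ C(14,k)² is the coefficient of x^14 in (1+x)^14(1+x)^14 = (1+x)^28, i.e. C(28,14) = 40116600.

40116600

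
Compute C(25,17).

1081575

C(25,17) = C(25,8) by symmetry.
C(25,8) = (25·24·23·22·21·20·19·18) / 8! = 43609104000 / 40320 = 1081575.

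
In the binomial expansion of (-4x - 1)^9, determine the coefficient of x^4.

The general term is C(9,j)·(-4x)^j·(-1)^(9-j); the x^4 term has j = 4.
C(9,4) = 126.
Coefficient = C(9,4) · (-4)^4 · (-1)^5 = 126 · 256 · (-1) = -32256.

-32256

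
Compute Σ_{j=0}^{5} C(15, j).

1 + 15 + 105 + 455 + 1365 + 3003 = 4944.

4944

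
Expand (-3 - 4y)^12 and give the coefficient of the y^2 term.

62355744

The general term is C(12,j)·(-3)^j·(-4y)^(12-j); the y^2 term has j = 10.
C(12,10) = 66.
Coefficient = C(12,10) · (-3)^10 · (-4)^2 = 66 · 59049 · 16 = 62355744.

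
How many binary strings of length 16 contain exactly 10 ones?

8008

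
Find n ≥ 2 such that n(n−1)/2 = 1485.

n(n−1)/2 = 1485 ⇒ n(n−1) = 2970. Since 55·54 = 2970, n = 55.

55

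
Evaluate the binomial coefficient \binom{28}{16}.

30421755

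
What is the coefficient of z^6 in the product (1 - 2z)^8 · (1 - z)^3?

10976

Coefficient of z^6 = Σ_{j} C(8,j)·(-2)^j·C(3,6-j)·(-1)^(6-j) for j from 3 to 6.
= 448 + 3360 + 5376 + 1792 = 10976.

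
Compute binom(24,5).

C(24,5) = (24·23·22·21·20) / 5! = 5100480 / 120 = 42504.

42504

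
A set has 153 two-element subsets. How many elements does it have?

18

n(n−1)/2 = 153 ⇒ n(n−1) = 306. Since 18·17 = 306, n = 18.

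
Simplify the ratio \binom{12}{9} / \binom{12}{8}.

4/9

C(n,k+1)/C(n,k) = (n−k)/(k+1) = (12−8)/(8+1) = 4/9.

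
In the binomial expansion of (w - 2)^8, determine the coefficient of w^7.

The general term is C(8,j)·(w)^j·(-2)^(8-j); the w^7 term has j = 7.
C(8,7) = 8.
Coefficient = C(8,7) · (-2)^1 = 8 · (-2) = -16.

-16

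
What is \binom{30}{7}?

C(30,7) = (30·29·28·27·26·25·24) / 7! = 10260432000 / 5040 = 2035800.

2035800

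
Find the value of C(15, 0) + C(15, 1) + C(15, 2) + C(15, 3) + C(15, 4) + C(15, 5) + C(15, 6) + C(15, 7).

16384

1 + 15 + 105 + 455 + 1365 + 3003 + 5005 + 6435 = 16384.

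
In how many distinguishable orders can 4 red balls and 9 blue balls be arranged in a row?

715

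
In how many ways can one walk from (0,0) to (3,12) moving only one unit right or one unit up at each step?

Each path is a sequence of 15 steps with 3 rights: C(15,3) = 455.

455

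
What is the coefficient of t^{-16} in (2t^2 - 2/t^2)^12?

270336

General term: C(12,j)·(2t^2)^j·(-2/t^2)^(12-j), with t-exponent 2j − 2(12−j) = 4j − 24.
Set 4j − 24 = -16: j = 2.
C(12,2) = 66; 2^2 = 4; (-2)^10 = 1024.
Coefficient = 66 · 4 · 1024 = 270336.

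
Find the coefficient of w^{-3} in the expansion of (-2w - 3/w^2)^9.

General term: C(9,j)·(-2w)^j·(-3/w^2)^(9-j), with w-exponent 1j − 2(9−j) = 3j − 18.
Set 3j − 18 = -3: j = 5.
C(9,5) = 126; (-2)^5 = -32; (-3)^4 = 81.
Coefficient = 126 · (-32) · 81 = -326592.

-326592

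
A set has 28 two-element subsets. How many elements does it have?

n(n−1)/2 = 28 ⇒ n(n−1) = 56. Since 8·7 = 56, n = 8.

8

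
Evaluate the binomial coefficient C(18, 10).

43758

C(18,10) = C(18,8) by symmetry.
C(18,8) = (18·17·16·15·14·13·12·11) / 8! = 1764322560 / 40320 = 43758.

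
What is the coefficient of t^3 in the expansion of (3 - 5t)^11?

The general term is C(11,j)·(3)^j·(-5t)^(11-j); the t^3 term has j = 8.
C(11,8) = 165.
Coefficient = C(11,8) · 3^8 · (-5)^3 = 165 · 6561 · (-125) = -135320625.

-135320625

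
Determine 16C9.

C(16,9) = C(16,7) by symmetry.
C(16,7) = (16·15·14·13·12·11·10) / 7! = 57657600 / 5040 = 11440.

11440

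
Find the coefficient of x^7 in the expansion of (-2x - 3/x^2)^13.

-1437696

General term: C(13,j)·(-2x)^j·(-3/x^2)^(13-j), with x-exponent 1j − 2(13−j) = 3j − 26.
Set 3j − 26 = 7: j = 11.
C(13,11) = 78; (-2)^11 = -2048; (-3)^2 = 9.
Coefficient = 78 · (-2048) · 9 = -1437696.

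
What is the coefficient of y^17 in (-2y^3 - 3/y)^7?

-1344

General term: C(7,j)·(-2y^3)^j·(-3/y)^(7-j), with y-exponent 3j − 1(7−j) = 4j − 7.
Set 4j − 7 = 17: j = 6.
C(7,6) = 7; (-2)^6 = 64; (-3)^1 = -3.
Coefficient = 7 · 64 · (-3) = -1344.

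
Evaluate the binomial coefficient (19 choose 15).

3876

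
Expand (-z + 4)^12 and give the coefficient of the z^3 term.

The general term is C(12,j)·(-z)^j·(4)^(12-j); the z^3 term has j = 3.
C(12,3) = 220.
Coefficient = C(12,3) · (-1)^3 · 4^9 = 220 · (-1) · 262144 = -57671680.

-57671680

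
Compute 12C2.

66

C(12,2) = (12·11) / 2! = 132 / 2 = 66.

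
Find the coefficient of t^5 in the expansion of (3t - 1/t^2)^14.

-64481508

General term: C(14,j)·(3t)^j·(-1/t^2)^(14-j), with t-exponent 1j − 2(14−j) = 3j − 28.
Set 3j − 28 = 5: j = 11.
C(14,11) = 364; 3^11 = 177147; (-1)^3 = -1.
Coefficient = 364 · 177147 · (-1) = -64481508.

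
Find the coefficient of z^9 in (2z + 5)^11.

704000

The general term is C(11,j)·(2z)^j·(5)^(11-j); the z^9 term has j = 9.
C(11,9) = 55.
Coefficient = C(11,9) · 2^9 · 5^2 = 55 · 512 · 25 = 704000.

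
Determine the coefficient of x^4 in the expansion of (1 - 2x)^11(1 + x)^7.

Coefficient of x^4 = Σ_{j} C(11,j)·(-2)^j·C(7,4-j)·1^(4-j) for j from 0 to 4.
= 35 + (-770) + 4620 + (-9240) + 5280 = -75.

-75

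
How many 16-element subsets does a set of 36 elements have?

7307872110

C(36,16) = (36·35·34·33·32·31·30·29·28·27·26·25·24·23·22·21) / 16! = 152901072685905223680000 / 20922789888000 = 7307872110.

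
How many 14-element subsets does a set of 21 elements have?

116280

C(21,14) = C(21,7) by symmetry.
C(21,7) = (21·20·19·18·17·16·15) / 7! = 586051200 / 5040 = 116280.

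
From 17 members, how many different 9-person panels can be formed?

24310

This is C(17,9) = 24310.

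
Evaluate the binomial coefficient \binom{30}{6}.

C(30,6) = (30·29·28·27·26·25) / 6! = 427518000 / 720 = 593775.

593775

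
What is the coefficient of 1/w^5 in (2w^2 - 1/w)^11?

-220

General term: C(11,j)·(2w^2)^j·(-1/w)^(11-j), with w-exponent 2j − 1(11−j) = 3j − 11.
Set 3j − 11 = -5: j = 2.
C(11,2) = 55; 2^2 = 4; (-1)^9 = -1.
Coefficient = 55 · 4 · (-1) = -220.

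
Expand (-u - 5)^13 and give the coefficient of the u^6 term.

-134062500

The general term is C(13,j)·(-u)^j·(-5)^(13-j); the u^6 term has j = 6.
C(13,6) = 1716.
Coefficient = C(13,6) · (-5)^7 = 1716 · (-78125) = -134062500.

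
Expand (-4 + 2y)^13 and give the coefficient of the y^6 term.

The general term is C(13,j)·(-4)^j·(2y)^(13-j); the y^6 term has j = 7.
C(13,7) = 1716.
Coefficient = C(13,7) · (-4)^7 · 2^6 = 1716 · (-16384) · 64 = -1799356416.

-1799356416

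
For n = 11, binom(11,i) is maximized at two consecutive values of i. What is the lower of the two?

5

For odd n = 11, C(11,i) peaks at i = (n−1)/2 and (n+1)/2; the lower is 5.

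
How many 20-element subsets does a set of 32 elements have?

C(32,20) = C(32,12) by symmetry.
C(32,12) = (32·31·30·29·28·27·26·25·24·23·22·21) / 12! = 108155131628544000 / 479001600 = 225792840.

225792840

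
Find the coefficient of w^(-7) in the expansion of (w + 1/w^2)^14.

3432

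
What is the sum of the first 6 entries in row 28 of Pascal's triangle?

122438

1 + 28 + 378 + 3276 + 20475 + 98280 = 122438.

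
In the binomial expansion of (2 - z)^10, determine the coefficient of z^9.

-20

The general term is C(10,j)·(2)^j·(-z)^(10-j); the z^9 term has j = 1.
C(10,1) = 10.
Coefficient = C(10,1) · 2^1 · (-1)^9 = 10 · 2 · (-1) = -20.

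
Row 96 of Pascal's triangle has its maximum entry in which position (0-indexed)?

48

C(96,j) is maximized at j = 96/2 = 48.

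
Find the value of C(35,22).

1476337800

C(35,22) = C(35,13) by symmetry.
C(35,13) = (35·34·33·32·31·30·29·28·27·26·25·24·23) / 13! = 9193186188426240000 / 6227020800 = 1476337800.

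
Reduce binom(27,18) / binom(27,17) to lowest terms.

C(n,k+1)/C(n,k) = (n−k)/(k+1) = (27−17)/(17+1) = 10/18 = 5/9.

5/9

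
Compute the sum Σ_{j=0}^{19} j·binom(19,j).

4980736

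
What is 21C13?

C(21,13) = C(21,8) by symmetry.
C(21,8) = (21·20·19·18·17·16·15·14) / 8! = 8204716800 / 40320 = 203490.

203490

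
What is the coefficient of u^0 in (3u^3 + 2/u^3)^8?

General term: C(8,j)·(3u^3)^j·(2/u^3)^(8-j), with u-exponent 3j − 3(8−j) = 6j − 24.
Set 6j − 24 = 0: j = 4.
C(8,4) = 70; 3^4 = 81; 2^4 = 16.
Coefficient = 70 · 81 · 16 = 90720.

90720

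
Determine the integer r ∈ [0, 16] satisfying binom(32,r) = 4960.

C(32,r) increases on 0 ≤ r ≤ 16. C(32,2) = 496 and C(32,3) = 4960, so r = 3.

3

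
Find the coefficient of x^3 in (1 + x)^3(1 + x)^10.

(1 + x)^3(1 + x)^10 = (1 + x)^13, so the coefficient of x^3 is C(13,3)·1^3 = 286·1 = 286.

286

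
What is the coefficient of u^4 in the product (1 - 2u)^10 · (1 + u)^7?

-245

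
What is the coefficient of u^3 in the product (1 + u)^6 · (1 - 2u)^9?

-58

Coefficient of u^3 = Σ_{j} C(6,j)·1^j·C(9,3-j)·(-2)^(3-j) for j from 0 to 3.
= (-672) + 864 + (-270) + 20 = -58.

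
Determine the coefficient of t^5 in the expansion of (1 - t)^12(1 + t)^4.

120

Coefficient of t^5 = Σ_{j} C(12,j)·(-1)^j·C(4,5-j)·1^(5-j) for j from 1 to 5.
= (-12) + 264 + (-1320) + 1980 + (-792) = 120.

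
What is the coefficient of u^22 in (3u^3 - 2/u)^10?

General term: C(10,j)·(3u^3)^j·(-2/u)^(10-j), with u-exponent 3j − 1(10−j) = 4j − 10.
Set 4j − 10 = 22: j = 8.
C(10,8) = 45; 3^8 = 6561; (-2)^2 = 4.
Coefficient = 45 · 6561 · 4 = 1180980.

1180980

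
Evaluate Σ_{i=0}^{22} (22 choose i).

4194304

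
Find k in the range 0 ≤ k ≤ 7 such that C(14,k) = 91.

C(14,k) increases on 0 ≤ k ≤ 7. C(14,1) = 14 and C(14,2) = 91, so k = 2.

2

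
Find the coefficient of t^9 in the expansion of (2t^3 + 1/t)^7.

560

General term: C(7,j)·(2t^3)^j·(1/t)^(7-j), with t-exponent 3j − 1(7−j) = 4j − 7.
Set 4j − 7 = 9: j = 4.
C(7,4) = 35; 2^4 = 16; 1^3 = 1.
Coefficient = 35 · 16 · 1 = 560.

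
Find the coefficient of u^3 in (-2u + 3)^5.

-720

The general term is C(5,j)·(-2u)^j·(3)^(5-j); the u^3 term has j = 3.
C(5,3) = 10.
Coefficient = C(5,3) · (-2)^3 · 3^2 = 10 · (-8) · 9 = -720.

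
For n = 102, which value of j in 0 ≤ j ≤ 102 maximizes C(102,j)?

C(102,j) is maximized at j = 102/2 = 51.

51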